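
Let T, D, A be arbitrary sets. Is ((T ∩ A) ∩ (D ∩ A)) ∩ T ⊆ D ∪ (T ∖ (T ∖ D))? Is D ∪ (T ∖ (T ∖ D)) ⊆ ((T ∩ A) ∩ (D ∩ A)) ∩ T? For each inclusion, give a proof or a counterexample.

The sets are not equal: only the forward inclusion holds.

Forward inclusion. Let x ∈ ((T ∩ A) ∩ (D ∩ A)) ∩ T. Then x ∈ T ∩ D ∩ A, from which x ∈ D ∪ (T ∖ (T ∖ D)).

Reverse inclusion. This inclusion fails. Take T = ∅, D = {1}, A = ∅; then 1 ∈ D ∪ (T ∖ (T ∖ D)) but 1 ∉ ((T ∩ A) ∩ (D ∩ A)) ∩ T.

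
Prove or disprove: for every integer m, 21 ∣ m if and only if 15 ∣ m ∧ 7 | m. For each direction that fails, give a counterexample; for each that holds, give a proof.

Forward direction. This fails: take m = 21. Certainly 21 ∣ 21, but 15 ∤ 21.

Converse. Suppose 15 ∣ m and 7 ∣ m. Any common multiple of 15 and 7 is a multiple of their lcm; here gcd(15, 7) = 1, so lcm(15, 7) = 15·7 = 105, so 105 ∣ m. Since 21 ∣ 105, it follows that 21 ∣ m.

(⇒) fails; (⇐) holds.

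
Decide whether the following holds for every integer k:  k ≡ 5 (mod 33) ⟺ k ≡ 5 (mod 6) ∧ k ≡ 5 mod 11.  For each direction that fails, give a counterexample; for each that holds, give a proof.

(←) If k ≡ 5 (mod 6) and k ≡ 5 (mod 11), then by the Chinese remainder theorem k ≡ 5 (mod 66). Since 5 ≡ 5 (mod 33) and 33 ∣ 66, we get k ≡ 5 (mod 33).

(→) This fails: k = 38 gives 38 ≡ 5 (mod 33) but 38 ≡ 2 (mod 6), so the conjunction on the right does not hold.

(⇒) fails; (⇐) holds.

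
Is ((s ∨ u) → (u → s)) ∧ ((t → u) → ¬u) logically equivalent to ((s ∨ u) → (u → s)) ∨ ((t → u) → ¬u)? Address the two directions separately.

Converse. This fails. Under t = F, u = T, s = T, the left side is false but the right side is true.

Forward direction. Assume the antecedent. If t is true, the antecedent forces (t = T, u = F, s = F) or (t = T, u = F, s = T), and the consequent holds there. If t is false, the antecedent forces (t = F, u = F, s = F) or (t = F, u = F, s = T), and the consequent holds there. Either way the consequent holds.

(⇒) holds; (⇐) fails.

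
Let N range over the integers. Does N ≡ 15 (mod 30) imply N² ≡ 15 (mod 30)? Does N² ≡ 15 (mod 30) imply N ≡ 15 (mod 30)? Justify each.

Equivalent; both directions hold.

(→) Suppose N ≡ 15 (mod 30). Write N = 30j + 15. Then (30j + 15)² = 900j² + 900j + 225 = 30(30j² + 30j + 7) + 15, so N² ≡ 15 (mod 30).

(←) Conversely, suppose N² ≡ 15 (mod 30). The only residue r in {0, …, 29} with r² ≡ 15 (mod 30) is r = 15, so N ≡ 15 (mod 30).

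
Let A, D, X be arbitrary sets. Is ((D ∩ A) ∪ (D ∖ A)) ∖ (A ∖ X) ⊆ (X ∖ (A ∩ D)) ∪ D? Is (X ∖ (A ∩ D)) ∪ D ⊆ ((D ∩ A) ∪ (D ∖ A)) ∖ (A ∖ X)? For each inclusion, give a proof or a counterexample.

The sets are not equal: only the forward inclusion holds.

(⊇) This inclusion fails. Take A = {1}, D = {1}, X = ∅; then 1 ∈ (X ∖ (A ∩ D)) ∪ D but 1 ∉ ((D ∩ A) ∪ (D ∖ A)) ∖ (A ∖ X).

(⊆) Let x ∈ ((D ∩ A) ∪ (D ∖ A)) ∖ (A ∖ X). Then either x ∈ D and x ∉ A, X; or x ∈ D ∩ X and x ∉ A; or x ∈ A ∩ D ∩ X. In each case x ∈ (X ∖ (A ∩ D)) ∪ D, so ((D ∩ A) ∪ (D ∖ A)) ∖ (A ∖ X) ⊆ (X ∖ (A ∩ D)) ∪ D.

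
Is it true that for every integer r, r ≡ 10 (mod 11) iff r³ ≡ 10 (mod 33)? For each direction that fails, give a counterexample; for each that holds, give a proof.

(⇒) This fails: take r = 21. Then 21 ≡ 10 (mod 11), but 21³ = 9261 ≡ 21 (mod 33), not 10.

(⇐) Conversely, the residues r modulo 33 with r³ ≡ 10 (mod 33) are exactly {10}, and each is ≡ 10 (mod 11).

Not equivalent: only (⇐) holds.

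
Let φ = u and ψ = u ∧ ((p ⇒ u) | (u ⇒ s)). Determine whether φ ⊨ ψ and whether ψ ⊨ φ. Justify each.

Both implications hold.

Forward direction. Assume the antecedent. If s is true, the antecedent forces (s = T, p = F, u = T) or (s = T, p = T, u = T), and u ∧ ((p ⇒ u) | (u ⇒ s)) holds there. If s is false, the antecedent forces (s = F, p = F, u = T) or (s = F, p = T, u = T), and u ∧ ((p ⇒ u) | (u ⇒ s)) holds there. Either way u ∧ ((p ⇒ u) | (u ⇒ s)) holds.

Converse. Assume the antecedent. If s is true, the antecedent forces (s = T, p = F, u = T) or (s = T, p = T, u = T), and u holds there. If s is false, the antecedent forces (s = F, p = F, u = T) or (s = F, p = T, u = T), and u holds there. Either way u holds.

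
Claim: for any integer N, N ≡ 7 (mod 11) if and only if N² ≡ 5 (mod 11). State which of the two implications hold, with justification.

Forward direction. Suppose N ≡ 7 (mod 11). Write N = 11j + 7. Then (11j + 7)² = 121j² + 154j + 49 = 11(11j² + 14j + 4) + 5, so N² ≡ 5 (mod 11).

Converse. This fails: take N = 4. Then 4² = 16 ≡ 5 (mod 11), yet 4 ≡ 4 (mod 11), not 7.

(⇒) holds; (⇐) fails.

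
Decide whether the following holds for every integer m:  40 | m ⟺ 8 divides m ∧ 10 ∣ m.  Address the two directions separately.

Both directions hold.

(⟹) If 40 ∣ m, write m = 40q. Since 40 = 5·8, m = 8·(5q), so 8 ∣ m; and since 40 = 4·10, m = 10·(4q), so 10 ∣ m.

(⟸) Suppose 8 ∣ m and 10 ∣ m. Any common multiple of 8 and 10 is a multiple of their lcm; here lcm(8, 10) = 8·10/gcd(8, 10) = 80/2 = 40, so 40 ∣ m.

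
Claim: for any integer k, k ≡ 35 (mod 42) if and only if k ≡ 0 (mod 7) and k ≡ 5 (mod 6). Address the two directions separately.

The biconditional holds.

Forward direction. Suppose k ≡ 35 (mod 42); write k = 42j + 35. Since 7 ∣ 42, reducing mod 7 gives k ≡ 35 ≡ 0 (mod 7); since 6 ∣ 42, reducing mod 6 gives k ≡ 35 ≡ 5 (mod 6).

Converse. If k ≡ 0 (mod 7) and k ≡ 5 (mod 6), then by the Chinese remainder theorem k ≡ 35 (mod 42). This is exactly k ≡ 35 (mod 42).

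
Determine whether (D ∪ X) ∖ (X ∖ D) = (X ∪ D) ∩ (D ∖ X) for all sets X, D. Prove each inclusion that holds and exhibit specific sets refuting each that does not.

Reverse inclusion. Let x ∈ (X ∪ D) ∩ (D ∖ X). Then x ∈ D and x ∉ X, from which x ∈ (D ∪ X) ∖ (X ∖ D).

Forward inclusion. This inclusion fails. Take X = {1}, D = {1}; then 1 ∈ (D ∪ X) ∖ (X ∖ D) but 1 ∉ (X ∪ D) ∩ (D ∖ X).

(⊆) fails; (⊇) holds.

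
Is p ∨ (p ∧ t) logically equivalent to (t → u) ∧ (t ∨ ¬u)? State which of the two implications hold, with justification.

Neither direction holds.

(→) This fails. Under p = T, u = T, t = F, the left side is true but the right side is false.

(←) This fails. Under p = F, u = F, t = F, the left side is false but the right side is true.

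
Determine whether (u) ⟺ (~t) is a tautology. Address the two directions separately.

(→) This fails. Under u = T, t = T, the left side is true but the right side is false.

(←) This fails. Under u = F, t = F, the left side is false but the right side is true.

Neither direction holds.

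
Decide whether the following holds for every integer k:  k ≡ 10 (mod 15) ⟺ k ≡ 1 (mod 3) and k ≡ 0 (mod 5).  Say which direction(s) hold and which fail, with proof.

Both directions hold; the statement is true.

Converse. If k ≡ 1 (mod 3) and k ≡ 0 (mod 5), then by the Chinese remainder theorem k ≡ 10 (mod 15). This is exactly k ≡ 10 (mod 15).

Forward direction. Suppose k ≡ 10 (mod 15); write k = 15j + 10. Since 3 ∣ 15, reducing mod 3 gives k ≡ 10 ≡ 1 (mod 3); since 5 ∣ 15, reducing mod 5 gives k ≡ 10 ≡ 0 (mod 5).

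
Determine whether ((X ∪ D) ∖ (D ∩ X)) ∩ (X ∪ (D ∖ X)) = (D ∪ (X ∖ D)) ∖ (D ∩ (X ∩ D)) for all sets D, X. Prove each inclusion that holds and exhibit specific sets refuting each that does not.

(⟸) Let x ∈ (D ∪ (X ∖ D)) ∖ (D ∩ (X ∩ D)). Then either x ∈ D and x ∉ X; or x ∈ X and x ∉ D. In each case x ∈ ((X ∪ D) ∖ (D ∩ X)) ∩ (X ∪ (D ∖ X)), so (D ∪ (X ∖ D)) ∖ (D ∩ (X ∩ D)) ⊆ ((X ∪ D) ∖ (D ∩ X)) ∩ (X ∪ (D ∖ X)).

(⟹) Let x ∈ ((X ∪ D) ∖ (D ∩ X)) ∩ (X ∪ (D ∖ X)). Then either x ∈ D and x ∉ X; or x ∈ X and x ∉ D. In each case x ∈ (D ∪ (X ∖ D)) ∖ (D ∩ (X ∩ D)), so ((X ∪ D) ∖ (D ∩ X)) ∩ (X ∪ (D ∖ X)) ⊆ (D ∪ (X ∖ D)) ∖ (D ∩ (X ∩ D)).

Both inclusions hold.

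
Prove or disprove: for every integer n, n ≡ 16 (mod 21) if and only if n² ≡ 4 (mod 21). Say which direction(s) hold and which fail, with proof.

Only the forward direction holds.

(⟹) Suppose n ≡ 16 (mod 21). Write n = 21j + 16. Then (21j + 16)² = 441j² + 672j + 256 = 21(21j² + 32j + 12) + 4, so n² ≡ 4 (mod 21).

(⟸) This fails: take n = 2. Then 2² = 4 ≡ 4 (mod 21), yet 2 ≡ 2 (mod 21), not 16.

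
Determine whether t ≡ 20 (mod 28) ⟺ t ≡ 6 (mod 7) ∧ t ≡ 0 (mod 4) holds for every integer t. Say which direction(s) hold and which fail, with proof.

Equivalent; both directions hold.

(⇒) Suppose t ≡ 20 (mod 28); write t = 28j + 20. Since 7 ∣ 28, reducing mod 7 gives t ≡ 20 ≡ 6 (mod 7); since 4 ∣ 28, reducing mod 4 gives t ≡ 20 ≡ 0 (mod 4).

(⇐) Conversely, if t ≡ 6 (mod 7) and t ≡ 0 (mod 4), then by the Chinese remainder theorem t ≡ 20 (mod 28). This is exactly t ≡ 20 (mod 28).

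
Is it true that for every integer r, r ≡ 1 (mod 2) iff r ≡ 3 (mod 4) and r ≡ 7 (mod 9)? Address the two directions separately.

Only the reverse direction holds.

(⇐) If r ≡ 3 (mod 4) and r ≡ 7 (mod 9), then by the Chinese remainder theorem r ≡ 7 (mod 36). Since 7 ≡ 1 (mod 2) and 2 ∣ 36, we get r ≡ 1 (mod 2).

(⇒) This fails: r = 1 gives 1 ≡ 1 (mod 2) but 1 ≡ 1 (mod 4), so the conjunction on the right does not hold.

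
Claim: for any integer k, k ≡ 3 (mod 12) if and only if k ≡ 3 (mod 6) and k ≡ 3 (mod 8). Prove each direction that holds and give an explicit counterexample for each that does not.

(⇒) fails; (⇐) holds.

(⇒) This fails: k = 15 gives 15 ≡ 3 (mod 12) but 15 ≡ 7 (mod 8), so the conjunction on the right does not hold.

(⇐) Conversely, if k ≡ 3 (mod 6) and k ≡ 3 (mod 8), then by the Chinese remainder theorem k ≡ 3 (mod 24). Since 3 ≡ 3 (mod 12) and 12 ∣ 24, we get k ≡ 3 (mod 12).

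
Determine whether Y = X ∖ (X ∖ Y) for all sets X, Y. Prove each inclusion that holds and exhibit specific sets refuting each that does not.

Forward inclusion. This inclusion fails. Take X = ∅, Y = {1}; then 1 ∈ Y but 1 ∉ X ∖ (X ∖ Y).

Reverse inclusion. Let x ∈ X ∖ (X ∖ Y). Then x ∈ X ∩ Y, from which x ∈ Y.

The sets are not equal: only the reverse inclusion holds.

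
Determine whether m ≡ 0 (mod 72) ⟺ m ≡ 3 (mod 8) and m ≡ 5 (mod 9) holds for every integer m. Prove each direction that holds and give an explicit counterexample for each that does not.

Neither direction holds.

[⇒] This fails: m = 0 gives 0 ≡ 0 (mod 72) but 0 ≡ 0 (mod 8), so the conjunction on the right does not hold.

[⇐] This fails: m = 59 satisfies both congruences on the right (59 ≡ 3 mod 8 and 59 ≡ 5 mod 9) yet 59 ≡ 59 (mod 72), not 0.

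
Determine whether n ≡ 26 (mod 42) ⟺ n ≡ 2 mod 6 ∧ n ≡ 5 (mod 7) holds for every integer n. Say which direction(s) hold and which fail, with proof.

(⇒) Suppose n ≡ 26 (mod 42); write n = 42j + 26. Since 6 ∣ 42, reducing mod 6 gives n ≡ 26 ≡ 2 (mod 6); since 7 ∣ 42, reducing mod 7 gives n ≡ 26 ≡ 5 (mod 7).

(⇐) Conversely, if n ≡ 2 (mod 6) and n ≡ 5 (mod 7), then by the Chinese remainder theorem n ≡ 26 (mod 42). This is exactly n ≡ 26 (mod 42).

Both directions hold.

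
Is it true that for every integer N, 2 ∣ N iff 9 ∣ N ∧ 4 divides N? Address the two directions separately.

(⇒) This fails: take N = 2. Certainly 2 ∣ 2, but 9 ∤ 2.

(⇐) Suppose 9 ∣ N and 4 ∣ N. Any common multiple of 9 and 4 is a multiple of their lcm; here gcd(9, 4) = 1, so lcm(9, 4) = 9·4 = 36, so 36 ∣ N. Since 2 ∣ 36, it follows that 2 ∣ N.

Only the reverse direction holds.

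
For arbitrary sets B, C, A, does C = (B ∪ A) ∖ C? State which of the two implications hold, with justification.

Neither inclusion holds.

(⟹) This inclusion fails. Take B = ∅, C = {1}, A = ∅; then 1 ∈ C but 1 ∉ (B ∪ A) ∖ C.

(⟸) This inclusion fails. Take B = {1}, C = ∅, A = ∅; then 1 ∈ (B ∪ A) ∖ C but 1 ∉ C.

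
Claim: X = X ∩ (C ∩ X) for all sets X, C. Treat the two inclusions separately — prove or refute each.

(⊆) fails; (⊇) holds.

Forward inclusion. This inclusion fails. Take X = {1}, C = ∅; then 1 ∈ X but 1 ∉ X ∩ (C ∩ X).

Reverse inclusion. Let x ∈ X ∩ (C ∩ X). Then x ∈ X ∩ C, from which x ∈ X.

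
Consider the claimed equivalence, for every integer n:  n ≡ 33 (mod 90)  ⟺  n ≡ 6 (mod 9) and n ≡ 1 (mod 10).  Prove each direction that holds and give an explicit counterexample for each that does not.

(→) This fails: n = 33 gives 33 ≡ 33 (mod 90) but 33 ≡ 3 (mod 10), so the conjunction on the right does not hold.

(←) This fails: n = 51 satisfies both congruences on the right (51 ≡ 6 mod 9 and 51 ≡ 1 mod 10) yet 51 ≡ 51 (mod 90), not 33.

Neither direction holds.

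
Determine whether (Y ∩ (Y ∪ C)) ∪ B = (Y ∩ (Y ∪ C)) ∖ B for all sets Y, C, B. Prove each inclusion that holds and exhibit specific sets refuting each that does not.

(⊆) This inclusion fails. Take Y = ∅, C = ∅, B = {1}; then 1 ∈ (Y ∩ (Y ∪ C)) ∪ B but 1 ∉ (Y ∩ (Y ∪ C)) ∖ B.

(⊇) Let x ∈ (Y ∩ (Y ∪ C)) ∖ B. Then either x ∈ Y and x ∉ C, B; or x ∈ Y ∩ C and x ∉ B. In each case x ∈ (Y ∩ (Y ∪ C)) ∪ B, so (Y ∩ (Y ∪ C)) ∖ B ⊆ (Y ∩ (Y ∪ C)) ∪ B.

(⊆) fails; (⊇) holds.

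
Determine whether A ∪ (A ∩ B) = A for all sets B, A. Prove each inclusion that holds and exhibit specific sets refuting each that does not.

(⟹) Let x ∈ A ∪ (A ∩ B). Then either x ∈ A and x ∉ B; or x ∈ B ∩ A. In each case x ∈ A, so A ∪ (A ∩ B) ⊆ A.

(⟸) Let x ∈ A. Then either x ∈ A and x ∉ B; or x ∈ B ∩ A. In each case x ∈ A ∪ (A ∩ B), so A ⊆ A ∪ (A ∩ B).

Both inclusions hold; the sets are equal.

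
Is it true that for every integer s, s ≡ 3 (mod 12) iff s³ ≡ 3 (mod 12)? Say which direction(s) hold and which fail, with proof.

Both implications hold.

(⟹) Suppose s ≡ 3 (mod 12). Write s = 12j + 3. Then (12j + 3)³ = 1728j³ + 1296j² + 324j + 27 = 12(144j³ + 108j² + 27j + 2) + 3, so s³ ≡ 3 (mod 12).

(⟸) For the converse, argue contrapositively. If s ≢ 3 (mod 12), then s is congruent to one of 0, 1, 2, 4, 5, 6, 7, 8, 9, 10, 11 modulo 12, and these give s³ ≡ 0, 1, 8, 4, 5, 0, 7, 8, 9, 4, 11 respectively — never 3.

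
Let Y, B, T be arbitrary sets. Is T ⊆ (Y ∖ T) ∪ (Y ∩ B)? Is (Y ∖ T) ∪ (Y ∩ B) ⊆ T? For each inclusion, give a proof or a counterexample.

(⊆) This inclusion fails. Take Y = ∅, B = ∅, T = {1}; then 1 ∈ T but 1 ∉ (Y ∖ T) ∪ (Y ∩ B).

(⊇) This inclusion fails. Take Y = {1}, B = ∅, T = ∅; then 1 ∈ (Y ∖ T) ∪ (Y ∩ B) but 1 ∉ T.

Neither inclusion holds.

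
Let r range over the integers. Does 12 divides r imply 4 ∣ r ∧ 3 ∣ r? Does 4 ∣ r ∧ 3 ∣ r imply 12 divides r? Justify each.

Forward direction. If 12 ∣ r, write r = 12q. Since 12 = 3·4, r = 4·(3q), so 4 ∣ r; and since 12 = 4·3, r = 3·(4q), so 3 ∣ r.

Converse. Suppose 4 ∣ r and 3 ∣ r. Any common multiple of 4 and 3 is a multiple of their lcm; here gcd(4, 3) = 1, so lcm(4, 3) = 4·3 = 12, so 12 ∣ r.

The biconditional holds.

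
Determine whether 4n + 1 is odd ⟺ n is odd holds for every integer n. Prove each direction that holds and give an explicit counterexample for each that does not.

[⇒] This fails: take n = 2. Then 4n + 1 = 9, which is odd, yet n = 2 is even, not odd.

[⇐] Suppose n is odd. Since 4 is even, 4n is even for every n, so 4n + 1 has the same parity as 1, which is odd. Hence 4n + 1 is odd.

Only the reverse direction holds.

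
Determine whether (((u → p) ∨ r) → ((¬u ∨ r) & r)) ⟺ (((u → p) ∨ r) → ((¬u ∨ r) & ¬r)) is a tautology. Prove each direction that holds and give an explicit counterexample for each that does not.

Neither direction holds.

Forward direction. This fails. Under p = F, u = F, r = T, the left side is true but the right side is false.

Converse. This fails. Under p = F, u = F, r = F, the left side is false but the right side is true.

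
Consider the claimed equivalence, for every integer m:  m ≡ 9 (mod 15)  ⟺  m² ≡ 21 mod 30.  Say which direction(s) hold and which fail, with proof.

Forward direction. This fails: take m = 24. Then 24 ≡ 9 (mod 15), but 24² = 576 ≡ 6 (mod 30), not 21.

Converse. This fails: take m = 21. Then 21² = 441 ≡ 21 (mod 30), yet 21 ≡ 6 (mod 15), not 9.

Both directions fail.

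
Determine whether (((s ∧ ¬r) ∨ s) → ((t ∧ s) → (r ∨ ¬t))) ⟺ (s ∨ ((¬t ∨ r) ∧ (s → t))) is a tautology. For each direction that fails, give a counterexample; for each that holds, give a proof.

(⇒) fails and (⇐) fails.

[⇒] This fails. Under r = F, t = T, s = F, the left side is true but the right side is false.

[⇐] This fails. Under r = F, t = T, s = T, the left side is false but the right side is true.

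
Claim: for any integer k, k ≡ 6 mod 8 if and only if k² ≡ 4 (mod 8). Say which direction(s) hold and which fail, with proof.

Only the forward direction holds.

Forward direction. Suppose k ≡ 6 mod 8. Write k = 8j + 6. Then (8j + 6)² = 64j² + 96j + 36 = 8(8j² + 12j + 4) + 4, so k² ≡ 4 (mod 8).

Converse. This fails: take k = 2. Then 2² = 4 ≡ 4 (mod 8), yet 2 ≡ 2 (mod 8), not 6.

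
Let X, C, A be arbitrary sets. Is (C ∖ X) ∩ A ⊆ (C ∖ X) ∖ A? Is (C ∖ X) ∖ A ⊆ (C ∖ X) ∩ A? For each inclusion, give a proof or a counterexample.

(⟹) This inclusion fails. Take X = ∅, C = {1}, A = {1}; then 1 ∈ (C ∖ X) ∩ A but 1 ∉ (C ∖ X) ∖ A.

(⟸) This inclusion fails. Take X = ∅, C = {1}, A = ∅; then 1 ∈ (C ∖ X) ∖ A but 1 ∉ (C ∖ X) ∩ A.

Neither inclusion holds.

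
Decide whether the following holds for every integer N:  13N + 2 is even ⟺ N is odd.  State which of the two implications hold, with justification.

[⇒] This fails: N = 0 gives 13N + 2 = 2, which is even, but 0 is even, not odd.

[⇐] This also fails: N = 5 is odd, but 13N + 2 = 67 is odd, not even.

Neither implication holds.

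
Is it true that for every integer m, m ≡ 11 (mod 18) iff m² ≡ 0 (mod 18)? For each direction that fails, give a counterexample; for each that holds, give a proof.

(→) This fails: take m = 11. Then 11 ≡ 11 (mod 18), but 11² = 121 ≡ 13 (mod 18), not 0.

(←) This fails: take m = 0. Then 0² = 0 ≡ 0 (mod 18), yet 0 ≡ 0 (mod 18), not 11.

Both directions fail.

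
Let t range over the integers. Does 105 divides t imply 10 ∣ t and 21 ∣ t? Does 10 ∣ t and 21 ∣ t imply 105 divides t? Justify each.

[⇒] This fails: take t = 105. Certainly 105 ∣ 105, but 10 ∤ 105.

[⇐] Suppose 10 ∣ t and 21 ∣ t. Any common multiple of 10 and 21 is a multiple of their lcm; here gcd(10, 21) = 1, so lcm(10, 21) = 10·21 = 210, so 210 ∣ t. Since 105 ∣ 210, it follows that 105 ∣ t.

The forward direction fails; the converse holds.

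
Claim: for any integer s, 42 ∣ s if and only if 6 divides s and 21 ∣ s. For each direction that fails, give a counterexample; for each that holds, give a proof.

(⟹) If 42 ∣ s, write s = 42q. Since 42 = 7·6, s = 6·(7q), so 6 ∣ s; and since 42 = 2·21, s = 21·(2q), so 21 ∣ s.

(⟸) Suppose 6 ∣ s and 21 ∣ s. Any common multiple of 6 and 21 is a multiple of their lcm; here lcm(6, 21) = 6·21/gcd(6, 21) = 126/3 = 42, so 42 ∣ s.

Both implications hold.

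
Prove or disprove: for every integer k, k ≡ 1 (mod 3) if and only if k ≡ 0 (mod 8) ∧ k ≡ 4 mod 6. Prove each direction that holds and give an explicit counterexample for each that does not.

Converse. If k ≡ 0 (mod 8) and k ≡ 4 (mod 6), then by the Chinese remainder theorem k ≡ 16 (mod 24). Since 16 ≡ 1 (mod 3) and 3 ∣ 24, we get k ≡ 1 (mod 3).

Forward direction. This fails: k = 1 gives 1 ≡ 1 (mod 3) but 1 ≡ 1 (mod 8), so the conjunction on the right does not hold.

Not equivalent: only (⇐) holds.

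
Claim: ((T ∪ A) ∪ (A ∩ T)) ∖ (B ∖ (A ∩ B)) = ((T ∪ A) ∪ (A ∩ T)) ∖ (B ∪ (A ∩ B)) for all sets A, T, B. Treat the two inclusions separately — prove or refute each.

(⟹) This inclusion fails. Take A = {1}, T = ∅, B = {1}; then 1 ∈ ((T ∪ A) ∪ (A ∩ T)) ∖ (B ∖ (A ∩ B)) but 1 ∉ ((T ∪ A) ∪ (A ∩ T)) ∖ (B ∪ (A ∩ B)).

(⟸) Let x ∈ ((T ∪ A) ∪ (A ∩ T)) ∖ (B ∪ (A ∩ B)). Then either x ∈ A and x ∉ T, B; or x ∈ T and x ∉ A, B; or x ∈ A ∩ T and x ∉ B. In each case x ∈ ((T ∪ A) ∪ (A ∩ T)) ∖ (B ∖ (A ∩ B)), so ((T ∪ A) ∪ (A ∩ T)) ∖ (B ∪ (A ∩ B)) ⊆ ((T ∪ A) ∪ (A ∩ T)) ∖ (B ∖ (A ∩ B)).

Only the reverse inclusion holds.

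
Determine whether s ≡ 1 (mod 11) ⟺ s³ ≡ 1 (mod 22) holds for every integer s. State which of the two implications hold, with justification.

(←) The residues r modulo 22 with r³ ≡ 1 (mod 22) are exactly {1}, and each is ≡ 1 (mod 11).

(→) This fails: take s = 12. Then 12 ≡ 1 (mod 11), but 12³ = 1728 ≡ 12 (mod 22), not 1.

Only the converse holds.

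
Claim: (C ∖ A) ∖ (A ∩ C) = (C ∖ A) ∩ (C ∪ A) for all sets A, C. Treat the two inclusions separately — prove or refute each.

(⊆) Let x ∈ (C ∖ A) ∖ (A ∩ C). Then x ∈ C and x ∉ A, from which x ∈ (C ∖ A) ∩ (C ∪ A).

(⊇) Let x ∈ (C ∖ A) ∩ (C ∪ A). Then x ∈ C and x ∉ A, from which x ∈ (C ∖ A) ∖ (A ∩ C).

The two sets are equal.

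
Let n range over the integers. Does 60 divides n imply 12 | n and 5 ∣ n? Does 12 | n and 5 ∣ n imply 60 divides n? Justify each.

Both directions hold.

Forward direction. If 60 ∣ n, write n = 60q. Since 60 = 5·12, n = 12·(5q), so 12 ∣ n; and since 60 = 12·5, n = 5·(12q), so 5 ∣ n.

Converse. Suppose 12 ∣ n and 5 ∣ n. Any common multiple of 12 and 5 is a multiple of their lcm; here gcd(12, 5) = 1, so lcm(12, 5) = 12·5 = 60, so 60 ∣ n.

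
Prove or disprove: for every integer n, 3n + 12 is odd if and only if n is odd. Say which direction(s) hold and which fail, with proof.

Both directions hold; the statement is true.

(→) Suppose 3n + 12 is odd. Since 3 is odd, 3n and n have the same parity, so 3n + 12 ≡ n + 12 (mod 2). As 12 is even, 3n + 12 is odd exactly when n is odd. Thus n is odd.

(←) Conversely, suppose n is odd; write n = 2j + 1. Then 3n + 12 = 3·(2j + 1) + 12 = 2·3j + 15, which is odd.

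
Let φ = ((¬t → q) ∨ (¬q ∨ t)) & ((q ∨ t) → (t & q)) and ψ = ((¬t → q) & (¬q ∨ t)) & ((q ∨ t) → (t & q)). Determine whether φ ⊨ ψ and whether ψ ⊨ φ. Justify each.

(←) Assume the antecedent. If t is true, the antecedent forces (t = T, q = T), and the consequent holds there. If t is false, the antecedent cannot hold. Either way the consequent holds.

(→) This fails. Under t = F, q = F, the left side is true but the right side is false.

(⇒) fails; (⇐) holds.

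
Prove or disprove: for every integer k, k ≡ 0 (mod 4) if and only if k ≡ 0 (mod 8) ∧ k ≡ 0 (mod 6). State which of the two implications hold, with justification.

(⇒) fails; (⇐) holds.

Forward direction. This fails: k = 4 gives 4 ≡ 0 (mod 4) but 4 ≡ 4 (mod 8), so the conjunction on the right does not hold.

Converse. If k ≡ 0 (mod 8) and k ≡ 0 (mod 6), then by the Chinese remainder theorem k ≡ 0 (mod 24). Since 0 ≡ 0 (mod 4) and 4 ∣ 24, we get k ≡ 0 (mod 4).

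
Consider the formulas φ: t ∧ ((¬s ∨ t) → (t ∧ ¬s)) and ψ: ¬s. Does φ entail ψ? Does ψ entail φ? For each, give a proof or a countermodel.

The forward direction holds; the converse fails.

(→) Assume the antecedent. If t is true, the antecedent forces (t = T, s = F), and ¬s holds there. If t is false, the antecedent cannot hold. Either way ¬s holds.

(←) This fails. Under t = F, s = F, the left side is false but the right side is true.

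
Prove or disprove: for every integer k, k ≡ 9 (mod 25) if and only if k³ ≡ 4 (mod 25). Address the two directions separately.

(→) Suppose k ≡ 9 (mod 25). Write k = 25j + 9. Then (25j + 9)³ = 15625j³ + 16875j² + 6075j + 729 = 25(625j³ + 675j² + 243j + 29) + 4, so k³ ≡ 4 (mod 25).

(←) Conversely, suppose k³ ≡ 4 (mod 25). The only residue r in {0, …, 24} with r³ ≡ 4 (mod 25) is r = 9, so k ≡ 9 (mod 25).

The biconditional holds.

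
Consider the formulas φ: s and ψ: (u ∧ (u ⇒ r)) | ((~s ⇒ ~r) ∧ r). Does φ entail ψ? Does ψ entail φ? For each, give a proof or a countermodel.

(→) This fails. Under u = F, s = T, r = F, the left side is true but the right side is false.

(←) This fails. Under u = T, s = F, r = T, the left side is false but the right side is true.

Neither direction holds.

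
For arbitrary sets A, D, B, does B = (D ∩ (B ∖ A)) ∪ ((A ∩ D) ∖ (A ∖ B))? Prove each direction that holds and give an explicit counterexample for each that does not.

(⟸) Let x ∈ (D ∩ (B ∖ A)) ∪ ((A ∩ D) ∖ (A ∖ B)). Then either x ∈ D ∩ B and x ∉ A; or x ∈ A ∩ D ∩ B. In each case x ∈ B, so (D ∩ (B ∖ A)) ∪ ((A ∩ D) ∖ (A ∖ B)) ⊆ B.

(⟹) This inclusion fails. Take A = ∅, D = ∅, B = {1}; then 1 ∈ B but 1 ∉ (D ∩ (B ∖ A)) ∪ ((A ∩ D) ∖ (A ∖ B)).

Only the reverse inclusion holds.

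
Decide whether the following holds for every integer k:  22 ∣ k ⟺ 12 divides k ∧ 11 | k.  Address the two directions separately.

(⇒) This fails: take k = 22. Certainly 22 ∣ 22, but 12 ∤ 22.

(⇐) Suppose 12 ∣ k and 11 ∣ k. Any common multiple of 12 and 11 is a multiple of their lcm; here gcd(12, 11) = 1, so lcm(12, 11) = 12·11 = 132, so 132 ∣ k. Since 22 ∣ 132, it follows that 22 ∣ k.

Not equivalent: only (⇐) holds.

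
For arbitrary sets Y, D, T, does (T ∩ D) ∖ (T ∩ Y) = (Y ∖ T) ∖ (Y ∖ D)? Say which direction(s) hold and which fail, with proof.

Forward inclusion. This inclusion fails. Take Y = ∅, D = {1}, T = {1}; then 1 ∈ (T ∩ D) ∖ (T ∩ Y) but 1 ∉ (Y ∖ T) ∖ (Y ∖ D).

Reverse inclusion. This inclusion fails. Take Y = {1}, D = {1}, T = ∅; then 1 ∈ (Y ∖ T) ∖ (Y ∖ D) but 1 ∉ (T ∩ D) ∖ (T ∩ Y).

Neither inclusion holds.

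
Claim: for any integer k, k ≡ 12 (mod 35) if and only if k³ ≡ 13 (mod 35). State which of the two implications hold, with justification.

(⟹) Suppose k ≡ 12 (mod 35). Write k = 35j + 12. Then (35j + 12)³ = 42875j³ + 44100j² + 15120j + 1728 = 35(1225j³ + 1260j² + 432j + 49) + 13, so k³ ≡ 13 (mod 35).

(⟸) This fails: take k = 17. Then 17³ = 4913 ≡ 13 (mod 35), yet 17 ≡ 17 (mod 35), not 12.

Only the forward implication holds.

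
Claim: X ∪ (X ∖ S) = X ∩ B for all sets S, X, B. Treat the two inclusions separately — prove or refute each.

Forward inclusion. This inclusion fails. Take S = ∅, X = {1}, B = ∅; then 1 ∈ X ∪ (X ∖ S) but 1 ∉ X ∩ B.

Reverse inclusion. Let x ∈ X ∩ B. Then either x ∈ X ∩ B and x ∉ S; or x ∈ S ∩ X ∩ B. In each case x ∈ X ∪ (X ∖ S), so X ∩ B ⊆ X ∪ (X ∖ S).

Only the reverse inclusion holds.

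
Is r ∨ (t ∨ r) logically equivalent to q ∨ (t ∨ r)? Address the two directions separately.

(→) Assume the antecedent. If t is true, q ∨ (t ∨ r) reduces to true regardless of the other variables. If t is false, the antecedent forces (t = F, r = T, q = F) or (t = F, r = T, q = T), and q ∨ (t ∨ r) holds there. Either way q ∨ (t ∨ r) holds.

(←) This fails. Under t = F, r = F, q = T, the left side is false but the right side is true.

Not equivalent: only (⇒) holds.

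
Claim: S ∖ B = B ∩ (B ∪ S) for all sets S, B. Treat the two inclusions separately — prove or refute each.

(⊆) fails and (⊇) fails.

(⟹) This inclusion fails. Take S = {1}, B = ∅; then 1 ∈ S ∖ B but 1 ∉ B ∩ (B ∪ S).

(⟸) This inclusion fails. Take S = ∅, B = {1}; then 1 ∈ B ∩ (B ∪ S) but 1 ∉ S ∖ B.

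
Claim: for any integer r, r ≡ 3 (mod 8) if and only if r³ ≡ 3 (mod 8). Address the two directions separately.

[⇒] Suppose r ≡ 3 (mod 8). Write r = 8j + 3. Then (8j + 3)³ = 512j³ + 576j² + 216j + 27 = 8(64j³ + 72j² + 27j + 3) + 3, so r³ ≡ 3 (mod 8).

[⇐] For the converse, argue contrapositively. If r ≢ 3 (mod 8), then r is congruent to one of 0, 1, 2, 4, 5, 6, 7 modulo 8, and these give r³ ≡ 0, 1, 0, 0, 5, 0, 7 respectively — never 3.

Both implications hold.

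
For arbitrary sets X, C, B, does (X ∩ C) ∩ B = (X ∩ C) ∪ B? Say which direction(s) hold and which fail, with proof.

The sets are not equal: only the forward inclusion holds.

Reverse inclusion. This inclusion fails. Take X = {1}, C = {1}, B = ∅; then 1 ∈ (X ∩ C) ∪ B but 1 ∉ (X ∩ C) ∩ B.

Forward inclusion. Let x ∈ (X ∩ C) ∩ B. Then x ∈ X ∩ C ∩ B, from which x ∈ (X ∩ C) ∪ B.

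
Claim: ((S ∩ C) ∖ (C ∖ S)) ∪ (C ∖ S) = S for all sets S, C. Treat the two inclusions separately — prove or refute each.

(⊆) fails and (⊇) fails.

(⟹) This inclusion fails. Take S = ∅, C = {1}; then 1 ∈ ((S ∩ C) ∖ (C ∖ S)) ∪ (C ∖ S) but 1 ∉ S.

(⟸) This inclusion fails. Take S = {1}, C = ∅; then 1 ∈ S but 1 ∉ ((S ∩ C) ∖ (C ∖ S)) ∪ (C ∖ S).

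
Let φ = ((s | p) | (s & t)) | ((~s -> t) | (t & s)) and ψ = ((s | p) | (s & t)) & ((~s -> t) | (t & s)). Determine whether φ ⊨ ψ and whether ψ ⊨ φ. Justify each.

(←) Assume the antecedent. If t is true, the consequent reduces to true regardless of the other variables. If t is false, the antecedent forces (t = F, s = T, p = F) or (t = F, s = T, p = T), and the consequent holds there. Either way the consequent holds.

(→) This fails. Under t = T, s = F, p = F, the left side is true but the right side is false.

(⇒) fails; (⇐) holds.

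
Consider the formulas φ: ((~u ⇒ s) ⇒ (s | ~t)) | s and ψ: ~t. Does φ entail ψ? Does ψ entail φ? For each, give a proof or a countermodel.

Only the converse holds.

Forward direction. This fails. Under t = T, u = F, s = F, the left side is true but the right side is false.

Converse. Assume the antecedent. If t is true, the antecedent cannot hold. If t is false, ((~u ⇒ s) ⇒ (s | ~t)) | s reduces to true regardless of the other variables. Either way ((~u ⇒ s) ⇒ (s | ~t)) | s holds.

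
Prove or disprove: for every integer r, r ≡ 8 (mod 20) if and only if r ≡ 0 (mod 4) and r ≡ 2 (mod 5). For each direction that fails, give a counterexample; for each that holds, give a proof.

Both directions fail.

[⇒] This fails: r = 8 gives 8 ≡ 8 (mod 20) but 8 ≡ 3 (mod 5), so the conjunction on the right does not hold.

[⇐] This fails: r = 12 satisfies both congruences on the right (12 ≡ 0 mod 4 and 12 ≡ 2 mod 5) yet 12 ≡ 12 (mod 20), not 8.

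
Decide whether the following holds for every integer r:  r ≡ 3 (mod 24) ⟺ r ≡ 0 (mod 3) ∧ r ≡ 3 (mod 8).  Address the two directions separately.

Both directions hold.

(⇐) If r ≡ 0 (mod 3) and r ≡ 3 (mod 8), then by the Chinese remainder theorem r ≡ 3 (mod 24). This is exactly r ≡ 3 (mod 24).

(⇒) Suppose r ≡ 3 (mod 24); write r = 24j + 3. Since 3 ∣ 24, reducing mod 3 gives r ≡ 3 ≡ 0 (mod 3); since 8 ∣ 24, reducing mod 8 gives r ≡ 3 (mod 8).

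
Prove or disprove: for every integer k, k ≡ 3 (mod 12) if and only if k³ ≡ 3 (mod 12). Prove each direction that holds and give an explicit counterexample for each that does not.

(→) Suppose k ≡ 3 (mod 12). Write k = 12j + 3. Then (12j + 3)³ = 1728j³ + 1296j² + 324j + 27 = 12(144j³ + 108j² + 27j + 2) + 3, so k³ ≡ 3 (mod 12).

(←) For the converse, argue contrapositively. If k ≢ 3 (mod 12), then k is congruent to one of 0, 1, 2, 4, 5, 6, 7, 8, 9, 10, 11 modulo 12, and these give k³ ≡ 0, 1, 8, 4, 5, 0, 7, 8, 9, 4, 11 respectively — never 3.

Both directions hold; the statement is true.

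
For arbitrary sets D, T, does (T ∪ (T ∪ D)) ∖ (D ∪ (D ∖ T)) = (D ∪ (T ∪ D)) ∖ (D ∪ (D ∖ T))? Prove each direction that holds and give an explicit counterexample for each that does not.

Forward inclusion. Let x ∈ (T ∪ (T ∪ D)) ∖ (D ∪ (D ∖ T)). Then x ∈ T and x ∉ D, from which x ∈ (D ∪ (T ∪ D)) ∖ (D ∪ (D ∖ T)).

Reverse inclusion. Let x ∈ (D ∪ (T ∪ D)) ∖ (D ∪ (D ∖ T)). Then x ∈ T and x ∉ D, from which x ∈ (T ∪ (T ∪ D)) ∖ (D ∪ (D ∖ T)).

Both inclusions hold.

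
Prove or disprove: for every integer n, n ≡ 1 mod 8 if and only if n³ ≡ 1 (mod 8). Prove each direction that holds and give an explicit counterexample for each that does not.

[⇐] Suppose n³ ≡ 1 (mod 8). The only residue r in {0, …, 7} with r³ ≡ 1 (mod 8) is r = 1, so n ≡ 1 (mod 8).

[⇒] Suppose n ≡ 1 mod 8. Write n = 8j + 1. Then (8j + 1)³ = 512j³ + 192j² + 24j + 1 = 8(64j³ + 24j² + 3j) + 1, so n³ ≡ 1 (mod 8).

Equivalent; both directions hold.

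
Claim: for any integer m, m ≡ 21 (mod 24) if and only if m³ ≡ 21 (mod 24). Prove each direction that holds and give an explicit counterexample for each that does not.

The biconditional holds.

(→) Suppose m ≡ 21 (mod 24). Write m = 24j + 21. Then (24j + 21)³ = 13824j³ + 36288j² + 31752j + 9261 = 24(576j³ + 1512j² + 1323j + 385) + 21, so m³ ≡ 21 (mod 24).

(←) Conversely, suppose m³ ≡ 21 (mod 24). The only residue r in {0, …, 23} with r³ ≡ 21 (mod 24) is r = 21, so m ≡ 21 (mod 24).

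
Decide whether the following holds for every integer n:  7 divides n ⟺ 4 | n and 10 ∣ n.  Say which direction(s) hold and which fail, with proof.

(⇒) This fails: take n = 7. Certainly 7 ∣ 7, but 4 ∤ 7.

(⇐) This fails: take n = 20. Both 4 ∣ 20 and 10 ∣ 20, yet 20 is not a multiple of 7 (since 20 = 2·7 + 6), so 7 ∤ 20.

Neither implication holds.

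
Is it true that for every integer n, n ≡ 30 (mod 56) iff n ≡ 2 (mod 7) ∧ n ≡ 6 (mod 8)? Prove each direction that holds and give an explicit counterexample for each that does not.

[⇒] Suppose n ≡ 30 (mod 56); write n = 56j + 30. Since 7 ∣ 56, reducing mod 7 gives n ≡ 30 ≡ 2 (mod 7); since 8 ∣ 56, reducing mod 8 gives n ≡ 30 ≡ 6 (mod 8).

[⇐] Conversely, if n ≡ 2 (mod 7) and n ≡ 6 (mod 8), then by the Chinese remainder theorem n ≡ 30 (mod 56). This is exactly n ≡ 30 (mod 56).

Both implications hold.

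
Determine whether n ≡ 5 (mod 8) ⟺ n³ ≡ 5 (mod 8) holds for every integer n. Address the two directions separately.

Forward direction. Suppose n ≡ 5 (mod 8). Write n = 8j + 5. Then (8j + 5)³ = 512j³ + 960j² + 600j + 125 = 8(64j³ + 120j² + 75j + 15) + 5, so n³ ≡ 5 (mod 8).

Converse. Suppose n³ ≡ 5 (mod 8). The only residue r in {0, …, 7} with r³ ≡ 5 (mod 8) is r = 5, so n ≡ 5 (mod 8).

The biconditional holds.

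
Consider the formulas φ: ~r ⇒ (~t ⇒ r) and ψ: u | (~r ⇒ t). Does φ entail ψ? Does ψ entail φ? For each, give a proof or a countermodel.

(→) Assume the antecedent. If r is true, u | (~r ⇒ t) reduces to true regardless of the other variables. If r is false, the antecedent forces (r = F, t = T, u = F) or (r = F, t = T, u = T), and u | (~r ⇒ t) holds there. Either way u | (~r ⇒ t) holds.

(←) This fails. Under r = F, t = F, u = T, the left side is false but the right side is true.

The forward direction holds; the converse fails.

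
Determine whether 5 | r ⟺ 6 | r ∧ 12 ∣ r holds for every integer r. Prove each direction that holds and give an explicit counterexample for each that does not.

(⇒) fails and (⇐) fails.

(⟹) This fails: take r = 5. Certainly 5 ∣ 5, but 6 ∤ 5.

(⟸) This fails: take r = 12. Both 6 ∣ 12 and 12 ∣ 12, yet 12 is not a multiple of 5 (since 12 = 2·5 + 2), so 5 ∤ 12.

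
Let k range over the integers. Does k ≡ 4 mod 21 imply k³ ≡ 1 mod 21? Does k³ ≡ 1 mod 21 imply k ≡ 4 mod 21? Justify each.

Only the forward direction holds.

(→) Suppose k ≡ 4 mod 21. Write k = 21j + 4. Then (21j + 4)³ = 9261j³ + 5292j² + 1008j + 64 = 21(441j³ + 252j² + 48j + 3) + 1, so k³ ≡ 1 (mod 21).

(←) This fails: take k = 1. Then 1³ = 1 ≡ 1 (mod 21), yet 1 ≡ 1 (mod 21), not 4.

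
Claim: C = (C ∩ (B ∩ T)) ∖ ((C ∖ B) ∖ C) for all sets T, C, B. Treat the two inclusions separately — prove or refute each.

(⟸) Let x ∈ (C ∩ (B ∩ T)) ∖ ((C ∖ B) ∖ C). Then x ∈ T ∩ C ∩ B, from which x ∈ C.

(⟹) This inclusion fails. Take T = ∅, C = {1}, B = ∅; then 1 ∈ C but 1 ∉ (C ∩ (B ∩ T)) ∖ ((C ∖ B) ∖ C).

Only the reverse inclusion holds.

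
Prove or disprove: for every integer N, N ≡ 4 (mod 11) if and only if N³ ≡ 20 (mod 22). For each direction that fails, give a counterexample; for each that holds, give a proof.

Only the reverse direction holds.

(⇒) This fails: take N = 15. Then 15 ≡ 4 (mod 11), but 15³ = 3375 ≡ 9 (mod 22), not 20.

(⇐) Conversely, the residues r modulo 22 with r³ ≡ 20 (mod 22) are exactly {4}, and each is ≡ 4 (mod 11).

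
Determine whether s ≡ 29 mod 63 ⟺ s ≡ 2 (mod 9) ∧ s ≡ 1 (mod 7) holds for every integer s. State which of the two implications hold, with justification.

(⟹) Suppose s ≡ 29 (mod 63); write s = 63j + 29. Since 9 ∣ 63, reducing mod 9 gives s ≡ 29 ≡ 2 (mod 9); since 7 ∣ 63, reducing mod 7 gives s ≡ 29 ≡ 1 (mod 7).

(⟸) Conversely, if s ≡ 2 (mod 9) and s ≡ 1 (mod 7), then by the Chinese remainder theorem s ≡ 29 (mod 63). This is exactly s ≡ 29 (mod 63).

Both directions hold.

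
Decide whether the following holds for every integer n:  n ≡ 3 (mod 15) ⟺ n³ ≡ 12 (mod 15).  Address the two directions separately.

(⇒) Suppose n ≡ 3 (mod 15). Write n = 15j + 3. Then (15j + 3)³ = 3375j³ + 2025j² + 405j + 27 = 15(225j³ + 135j² + 27j + 1) + 12, so n³ ≡ 12 (mod 15).

(⇐) Conversely, suppose n³ ≡ 12 (mod 15). The only residue r in {0, …, 14} with r³ ≡ 12 (mod 15) is r = 3, so n ≡ 3 (mod 15).

Both directions hold; the statement is true.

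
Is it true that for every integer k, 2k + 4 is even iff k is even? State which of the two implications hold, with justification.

(→) This fails: take k = 7. Then 2k + 4 = 18, which is even, yet k = 7 is odd, not even.

(←) Suppose k is even. Since 2 is even, 2k is even for every k, so 2k + 4 has the same parity as 4, which is even. Hence 2k + 4 is even.

Only the converse holds.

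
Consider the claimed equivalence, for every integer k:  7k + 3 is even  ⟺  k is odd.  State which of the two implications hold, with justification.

The biconditional holds.

(⟹) Suppose 7k + 3 is even. Since 7 is odd, 7k and k have the same parity, so 7k + 3 ≡ k + 3 (mod 2). As 3 is odd, 7k + 3 is even exactly when k is odd. Thus k is odd.

(⟸) Conversely, suppose k is odd; write k = 2j + 1. Then 7k + 3 = 7·(2j + 1) + 3 = 2·7j + 10, which is even.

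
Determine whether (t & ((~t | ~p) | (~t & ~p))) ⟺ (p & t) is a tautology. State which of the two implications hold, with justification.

Both directions fail.

(→) This fails. Under t = T, p = F, the left side is true but the right side is false.

(←) This fails. Under t = T, p = T, the left side is false but the right side is true.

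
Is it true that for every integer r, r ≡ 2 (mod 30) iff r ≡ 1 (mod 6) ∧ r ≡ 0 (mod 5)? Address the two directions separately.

(⇒) This fails: r = 2 gives 2 ≡ 2 (mod 30) but 2 ≡ 2 (mod 6), so the conjunction on the right does not hold.

(⇐) This fails: r = 25 satisfies both congruences on the right (25 ≡ 1 mod 6 and 25 ≡ 0 mod 5) yet 25 ≡ 25 (mod 30), not 2.

Neither direction holds.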